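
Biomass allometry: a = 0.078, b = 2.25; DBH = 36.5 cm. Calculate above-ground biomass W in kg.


Formula: W = a * DBH^b  (allometric power law)
DBH^b = 36.5^2.25 = 3274.6052
W = 0.078 * 3274.6052 = 255.4 kg

255.4


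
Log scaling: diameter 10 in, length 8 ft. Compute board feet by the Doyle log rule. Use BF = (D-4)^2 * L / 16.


Doyle: BF = (D - 4)^2 * L / 16
Adjusted diameter = 10 - 4 = 6 in
(D-4)^2 = 6^2 = 36
BF = 36 * 8 / 16 = 18 BF

18


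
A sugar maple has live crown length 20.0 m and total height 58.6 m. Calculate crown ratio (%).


Formula: Crown Ratio = (Crown Length / Total Height) * 100
CR = (20.0 m / 58.6 m) * 100
CR = 0.3413 * 100 = 34.1%

34.1


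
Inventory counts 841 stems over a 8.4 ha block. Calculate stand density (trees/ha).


Formula: Stand Density = N_trees / Area_ha
Density = 841 trees / 8.4 ha
Density = 100 trees/ha

100


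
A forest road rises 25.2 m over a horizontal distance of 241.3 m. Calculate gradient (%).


Formula: Gradient = rise / run * 100
Gradient = 25.2 / 241.3 * 100 = 10.4%

10.4


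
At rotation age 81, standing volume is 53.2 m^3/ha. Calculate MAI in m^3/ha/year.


Formula: MAI = Total Volume / Stand Age
MAI = 53.2 m^3/ha / 81 years
MAI = 0.66 m^3/ha/year

0.66


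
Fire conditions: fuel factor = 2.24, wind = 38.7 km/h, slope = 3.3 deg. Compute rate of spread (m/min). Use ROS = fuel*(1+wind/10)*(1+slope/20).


Formula: ROS = fuel * (1 + wind/10) * (1 + slope/20)
Wind factor = 1 + 38.7/10 = 4.87
Slope factor = 1 + 3.3/20 = 1.165
ROS = 2.24 * 4.87 * 1.165 = 12.71 m/min

12.71


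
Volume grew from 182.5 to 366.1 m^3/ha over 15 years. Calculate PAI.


Formula: PAI = (V_T2 - V_T1) / (T2 - T1)
Volume increment = 366.1 - 182.5 = 183.6 m^3/ha
PAI = 183.6 / 15 = 12.24 m^3/ha/year

12.24


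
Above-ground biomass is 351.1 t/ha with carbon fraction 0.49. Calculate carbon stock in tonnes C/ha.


Formula: Carbon Stock = Biomass * Carbon Fraction
C = 351.1 t/ha * 0.49
C = 172.0 t C/ha

172.0


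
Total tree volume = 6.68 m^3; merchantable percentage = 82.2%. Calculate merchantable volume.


Formula: MV = V_total * (merchantable_pct / 100)
Merchantable fraction = 82.2% / 100 = 0.822
MV = 6.68 m^3 * 0.822 = 5.491 m^3

5.491


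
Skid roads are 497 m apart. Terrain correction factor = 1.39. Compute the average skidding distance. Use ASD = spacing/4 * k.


Formula: ASD = (spacing / 4) * correction
Uncorrected distance = spacing / 4 = 497 / 4 = 124.25 m
ASD = 124.25 * 1.39 = 173 m

173


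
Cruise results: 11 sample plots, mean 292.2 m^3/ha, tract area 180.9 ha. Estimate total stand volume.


Formula: Total Volume = Mean Volume per ha * Total Area
Total Volume = 292.2 m^3/ha * 180.9 ha
Total Volume = 52859 m^3

52859


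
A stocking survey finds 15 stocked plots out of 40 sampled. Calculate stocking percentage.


Formula: Stocking % = stocked plots / total plots * 100
Stocking = 15 / 40 * 100
Stocking = 0.375 * 100 = 37.5%

37.5


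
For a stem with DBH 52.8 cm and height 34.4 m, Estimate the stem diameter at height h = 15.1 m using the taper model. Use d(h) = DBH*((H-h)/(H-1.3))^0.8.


Taper: d(h) = DBH * ((H - h) / (H - 1.3))^0.8
Numerator = H - h = 34.4 - 15.1 = 19.3 m
Denominator = H - 1.3 = 34.4 - 1.3 = 33.1 m
Ratio = 19.3 / 33.1 = 0.58308
d = 52.8 * 0.58308^0.8 = 34.3 cm

34.3


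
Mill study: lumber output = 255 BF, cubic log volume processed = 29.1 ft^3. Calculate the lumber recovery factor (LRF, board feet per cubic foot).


Formula: LRF = Lumber Output (BF) / Log Input (ft^3)
LRF = 255 BF / 29.1 ft^3
LRF = 8.76 BF/ft^3

8.76


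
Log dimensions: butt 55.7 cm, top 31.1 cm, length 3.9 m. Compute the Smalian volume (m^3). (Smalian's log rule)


Smalian: V = (A1 + A2)/2 * L,  A = pi*(D/200)^2
A1 = pi*(55.7/200)^2 = 0.243669 m^2
A2 = pi*(31.1/200)^2 = 0.075964 m^2
V = (0.243669+0.075964)/2*3.9 = 0.6233 m^3

0.6233


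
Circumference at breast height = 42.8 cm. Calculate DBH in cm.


Formula: DBH = C / pi
DBH = 42.8 / pi
pi = 3.14159...
DBH = 13.6 cm

13.6


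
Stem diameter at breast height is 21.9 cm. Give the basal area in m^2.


Formula: BA = pi * (DBH/2)^2 / 10000  (cm^2 to m^2)
Radius = DBH/2 = 21.9/2 = 10.95 cm
BA = pi * 10.95^2 / 10000
   = 376.6848 cm^2 / 10000
   = 0.0377 m^2

0.0377


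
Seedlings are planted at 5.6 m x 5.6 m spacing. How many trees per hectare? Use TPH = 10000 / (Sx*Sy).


Formula: TPH = 10000 m^2/ha / (spacing_x * spacing_y)
Area per tree = 5.6 m * 5.6 m = 31.36 m^2
TPH = 10000 / 31.36 = 319 trees/ha

319


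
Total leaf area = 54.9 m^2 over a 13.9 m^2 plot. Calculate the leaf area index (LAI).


Formula: LAI = total leaf area / ground area  (dimensionless)
LAI = 54.9 m^2 / 13.9 m^2
LAI = 3.95

3.95


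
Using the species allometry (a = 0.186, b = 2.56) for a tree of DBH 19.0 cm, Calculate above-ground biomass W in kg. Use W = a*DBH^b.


Formula: W = a * DBH^b  (allometric power law)
DBH^b = 19.0^2.56 = 1877.6266
W = 0.186 * 1877.6266 = 349.2 kg

349.2


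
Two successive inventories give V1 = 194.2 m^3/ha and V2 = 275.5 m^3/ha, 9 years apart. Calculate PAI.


Formula: PAI = (V_T2 - V_T1) / (T2 - T1)
Volume increment = 275.5 - 194.2 = 81.3 m^3/ha
PAI = 81.3 / 9 = 9.03 m^3/ha/year

9.03


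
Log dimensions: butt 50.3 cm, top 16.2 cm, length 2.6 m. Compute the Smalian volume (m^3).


Smalian: V = (A1 + A2)/2 * L,  A = pi*(D/200)^2
A1 = pi*(50.3/200)^2 = 0.198713 m^2
A2 = pi*(16.2/200)^2 = 0.020612 m^2
V = (0.198713+0.020612)/2*2.6 = 0.2851 m^3

0.2851


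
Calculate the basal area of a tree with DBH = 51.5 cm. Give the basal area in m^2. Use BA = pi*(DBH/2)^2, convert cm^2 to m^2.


Formula: BA = pi * (DBH/2)^2 / 10000  (cm^2 to m^2)
Radius = DBH/2 = 51.5/2 = 25.75 cm
BA = pi * 25.75^2 / 10000
   = 2083.0723 cm^2 / 10000
   = 0.2083 m^2

0.2083


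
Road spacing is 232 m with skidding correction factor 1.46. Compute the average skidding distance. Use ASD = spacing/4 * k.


Formula: ASD = (spacing / 4) * correction
Uncorrected distance = spacing / 4 = 232 / 4 = 58 m
ASD = 58 * 1.46 = 85 m

85


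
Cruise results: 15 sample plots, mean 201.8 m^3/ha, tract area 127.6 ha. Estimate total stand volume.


Formula: Total Volume = Mean Volume per ha * Total Area
Total Volume = 201.8 m^3/ha * 127.6 ha
Total Volume = 25750 m^3

25750


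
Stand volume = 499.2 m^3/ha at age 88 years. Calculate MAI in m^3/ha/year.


Formula: MAI = Total Volume / Stand Age
MAI = 499.2 m^3/ha / 88 years
MAI = 5.67 m^3/ha/year

5.67


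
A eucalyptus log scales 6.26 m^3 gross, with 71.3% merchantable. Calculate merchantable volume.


Formula: MV = V_total * (merchantable_pct / 100)
Merchantable fraction = 71.3% / 100 = 0.713
MV = 6.26 m^3 * 0.713 = 4.463 m^3

4.463


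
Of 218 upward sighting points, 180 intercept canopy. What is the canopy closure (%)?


Formula: Canopy closure = covered points / total points * 100
Closure = 180 / 218 * 100
Closure = 0.8257 * 100 = 82.6%

82.6


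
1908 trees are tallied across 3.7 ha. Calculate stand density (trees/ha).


Formula: Stand Density = N_trees / Area_ha
Density = 1908 trees / 3.7 ha
Density = 516 trees/ha

516


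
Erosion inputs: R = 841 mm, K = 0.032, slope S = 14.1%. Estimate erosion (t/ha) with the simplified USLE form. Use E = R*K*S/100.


Formula: E = R * K * S / 100  (simplified USLE)
R * K = 841 * 0.032 = 26.912
E = 26.912 * 14.1 / 100 = 3.79 t/ha

3.79


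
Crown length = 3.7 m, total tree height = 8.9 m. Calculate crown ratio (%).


Formula: Crown Ratio = (Crown Length / Total Height) * 100
CR = (3.7 m / 8.9 m) * 100
CR = 0.4157 * 100 = 41.6%

41.6


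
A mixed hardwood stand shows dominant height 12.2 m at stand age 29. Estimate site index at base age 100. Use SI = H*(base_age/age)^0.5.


Formula: SI = H_dom * (base_age / age)^0.5
Age ratio = 100 / 29 = 3.44828
sqrt(age_ratio) = 1.85695
SI = 12.2 * 1.85695 = 22.7 m

22.7


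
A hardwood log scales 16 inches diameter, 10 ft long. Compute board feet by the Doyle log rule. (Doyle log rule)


Doyle: BF = (D - 4)^2 * L / 16
Adjusted diameter = 16 - 4 = 12 in
(D-4)^2 = 12^2 = 144
BF = 144 * 10 / 16 = 90 BF

90


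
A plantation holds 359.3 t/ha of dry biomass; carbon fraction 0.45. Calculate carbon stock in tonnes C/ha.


Formula: Carbon Stock = Biomass * Carbon Fraction
C = 359.3 t/ha * 0.45
C = 161.7 t C/ha

161.7


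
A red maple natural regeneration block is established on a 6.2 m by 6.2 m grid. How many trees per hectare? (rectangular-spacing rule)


Formula: TPH = 10000 m^2/ha / (spacing_x * spacing_y)
Area per tree = 6.2 m * 6.2 m = 38.44 m^2
TPH = 10000 / 38.44 = 260 trees/ha

260


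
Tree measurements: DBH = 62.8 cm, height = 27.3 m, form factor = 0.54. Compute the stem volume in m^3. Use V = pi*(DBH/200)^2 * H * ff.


Formula: V = pi * (DBH/200)^2 * H * ff
Radius = DBH/200 = 62.8/200 = 0.314 m
Radius^2 = 0.314^2 = 0.098596 m^2
V = pi * 0.098596 * 27.3 * 0.54
V = 4.566 m^3

4.566


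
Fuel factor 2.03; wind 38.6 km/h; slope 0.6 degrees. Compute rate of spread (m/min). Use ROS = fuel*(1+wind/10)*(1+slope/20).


Formula: ROS = fuel * (1 + wind/10) * (1 + slope/20)
Wind factor = 1 + 38.6/10 = 4.86
Slope factor = 1 + 0.6/20 = 1.03
ROS = 2.03 * 4.86 * 1.03 = 10.16 m/min

10.16


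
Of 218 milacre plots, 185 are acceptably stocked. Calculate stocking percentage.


Formula: Stocking % = stocked plots / total plots * 100
Stocking = 185 / 218 * 100
Stocking = 0.8486 * 100 = 84.9%

84.9


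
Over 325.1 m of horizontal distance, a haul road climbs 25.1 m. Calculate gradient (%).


Formula: Gradient = rise / run * 100
Gradient = 25.1 / 325.1 * 100 = 7.7%

7.7


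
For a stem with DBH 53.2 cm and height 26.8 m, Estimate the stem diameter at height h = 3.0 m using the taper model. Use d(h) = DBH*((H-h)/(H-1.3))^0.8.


Taper: d(h) = DBH * ((H - h) / (H - 1.3))^0.8
Numerator = H - h = 26.8 - 3.0 = 23.8 m
Denominator = H - 1.3 = 26.8 - 1.3 = 25.5 m
Ratio = 23.8 / 25.5 = 0.93333
d = 53.2 * 0.93333^0.8 = 50.3 cm

50.3


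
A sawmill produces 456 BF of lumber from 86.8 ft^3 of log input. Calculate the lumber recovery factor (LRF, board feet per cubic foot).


Formula: LRF = Lumber Output (BF) / Log Input (ft^3)
LRF = 456 BF / 86.8 ft^3
LRF = 5.25 BF/ft^3

5.25


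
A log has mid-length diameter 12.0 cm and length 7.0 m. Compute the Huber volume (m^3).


Huber: V = Am * L,  Am = pi*(Dm/200)^2
Am = pi*(12.0/200)^2 = 0.01131 m^2
V = 0.01131*7.0 = 0.0792 m^3

0.0792


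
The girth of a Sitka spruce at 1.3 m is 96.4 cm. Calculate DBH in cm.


Formula: DBH = C / pi
DBH = 96.4 / pi
pi = 3.14159...
DBH = 30.7 cm

30.7


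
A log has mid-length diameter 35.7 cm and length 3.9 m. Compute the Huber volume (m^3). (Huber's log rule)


Huber: V = Am * L,  Am = pi*(Dm/200)^2
Am = pi*(35.7/200)^2 = 0.100098 m^2
V = 0.100098*3.9 = 0.3904 m^3

0.3904


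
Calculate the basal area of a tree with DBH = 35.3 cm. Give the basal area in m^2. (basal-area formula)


Formula: BA = pi * (DBH/2)^2 / 10000  (cm^2 to m^2)
Radius = DBH/2 = 35.3/2 = 17.65 cm
BA = pi * 17.65^2 / 10000
   = 978.6768 cm^2 / 10000
   = 0.0979 m^2

0.0979


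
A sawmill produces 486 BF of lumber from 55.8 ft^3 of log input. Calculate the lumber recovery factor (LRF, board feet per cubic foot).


Formula: LRF = Lumber Output (BF) / Log Input (ft^3)
LRF = 486 BF / 55.8 ft^3
LRF = 8.71 BF/ft^3

8.71


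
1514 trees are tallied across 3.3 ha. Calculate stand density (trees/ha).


Formula: Stand Density = N_trees / Area_ha
Density = 1514 trees / 3.3 ha
Density = 459 trees/ha

459


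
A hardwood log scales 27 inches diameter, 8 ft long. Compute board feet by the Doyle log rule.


Doyle: BF = (D - 4)^2 * L / 16
Adjusted diameter = 27 - 4 = 23 in
(D-4)^2 = 23^2 = 529
BF = 529 * 8 / 16 = 265 BF

265


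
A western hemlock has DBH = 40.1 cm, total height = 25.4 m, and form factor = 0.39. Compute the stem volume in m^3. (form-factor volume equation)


Formula: V = pi * (DBH/200)^2 * H * ff
Radius = DBH/200 = 40.1/200 = 0.2005 m
Radius^2 = 0.2005^2 = 0.04020025 m^2
V = pi * 0.04020025 * 25.4 * 0.39
V = 1.251 m^3

1.251


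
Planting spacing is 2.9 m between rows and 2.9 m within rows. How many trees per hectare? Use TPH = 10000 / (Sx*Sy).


Formula: TPH = 10000 m^2/ha / (spacing_x * spacing_y)
Area per tree = 2.9 m * 2.9 m = 8.41 m^2
TPH = 10000 / 8.41 = 1189 trees/ha

1189


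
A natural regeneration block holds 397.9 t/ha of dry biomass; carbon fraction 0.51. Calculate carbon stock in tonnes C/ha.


Formula: Carbon Stock = Biomass * Carbon Fraction
C = 397.9 t/ha * 0.51
C = 202.9 t C/ha

202.9


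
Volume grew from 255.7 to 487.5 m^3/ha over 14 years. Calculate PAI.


Formula: PAI = (V_T2 - V_T1) / (T2 - T1)
Volume increment = 487.5 - 255.7 = 231.8 m^3/ha
PAI = 231.8 / 14 = 16.56 m^3/ha/year

16.56


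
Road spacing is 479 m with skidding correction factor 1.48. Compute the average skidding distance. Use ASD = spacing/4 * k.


Formula: ASD = (spacing / 4) * correction
Uncorrected distance = spacing / 4 = 479 / 4 = 119.75 m
ASD = 119.75 * 1.48 = 177 m

177


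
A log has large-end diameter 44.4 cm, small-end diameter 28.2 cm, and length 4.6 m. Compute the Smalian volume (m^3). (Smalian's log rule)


Smalian: V = (A1 + A2)/2 * L,  A = pi*(D/200)^2
A1 = pi*(44.4/200)^2 = 0.15483 m^2
A2 = pi*(28.2/200)^2 = 0.062458 m^2
V = (0.15483+0.062458)/2*4.6 = 0.4998 m^3

0.4998


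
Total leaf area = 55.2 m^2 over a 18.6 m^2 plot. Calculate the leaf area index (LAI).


Formula: LAI = total leaf area / ground area  (dimensionless)
LAI = 55.2 m^2 / 18.6 m^2
LAI = 2.97

2.97


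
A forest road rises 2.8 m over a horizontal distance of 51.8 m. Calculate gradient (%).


Formula: Gradient = rise / run * 100
Gradient = 2.8 / 51.8 * 100 = 5.4%

5.4


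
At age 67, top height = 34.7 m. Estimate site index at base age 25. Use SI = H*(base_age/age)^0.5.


Formula: SI = H_dom * (base_age / age)^0.5
Age ratio = 25 / 67 = 0.37313
sqrt(age_ratio) = 0.61085
SI = 34.7 * 0.61085 = 21.2 m

21.2


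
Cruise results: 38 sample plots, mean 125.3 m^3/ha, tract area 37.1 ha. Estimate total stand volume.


Formula: Total Volume = Mean Volume per ha * Total Area
Total Volume = 125.3 m^3/ha * 37.1 ha
Total Volume = 4649 m^3

4649


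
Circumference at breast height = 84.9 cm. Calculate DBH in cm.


Formula: DBH = C / pi
DBH = 84.9 / pi
pi = 3.14159...
DBH = 27.0 cm

27.0


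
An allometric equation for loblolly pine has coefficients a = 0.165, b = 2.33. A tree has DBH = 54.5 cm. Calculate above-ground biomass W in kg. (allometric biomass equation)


Formula: W = a * DBH^b  (allometric power law)
DBH^b = 54.5^2.33 = 11112.2973
W = 0.165 * 11112.2973 = 1833.5 kg

1833.5


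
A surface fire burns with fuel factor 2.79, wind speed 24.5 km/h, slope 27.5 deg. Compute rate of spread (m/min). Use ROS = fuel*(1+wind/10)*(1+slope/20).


Formula: ROS = fuel * (1 + wind/10) * (1 + slope/20)
Wind factor = 1 + 24.5/10 = 3.45
Slope factor = 1 + 27.5/20 = 2.375
ROS = 2.79 * 3.45 * 2.375 = 22.86 m/min

22.86


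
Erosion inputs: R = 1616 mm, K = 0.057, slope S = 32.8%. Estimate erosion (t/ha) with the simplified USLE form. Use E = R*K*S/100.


Formula: E = R * K * S / 100  (simplified USLE)
R * K = 1616 * 0.057 = 92.112
E = 92.112 * 32.8 / 100 = 30.21 t/ha

30.21


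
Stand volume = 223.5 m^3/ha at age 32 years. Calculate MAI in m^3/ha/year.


Formula: MAI = Total Volume / Stand Age
MAI = 223.5 m^3/ha / 32 years
MAI = 6.98 m^3/ha/year

6.98


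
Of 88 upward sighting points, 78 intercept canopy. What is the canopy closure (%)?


Formula: Canopy closure = covered points / total points * 100
Closure = 78 / 88 * 100
Closure = 0.8864 * 100 = 88.6%

88.6


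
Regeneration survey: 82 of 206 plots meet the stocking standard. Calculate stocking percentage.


Formula: Stocking % = stocked plots / total plots * 100
Stocking = 82 / 206 * 100
Stocking = 0.3981 * 100 = 39.8%

39.8


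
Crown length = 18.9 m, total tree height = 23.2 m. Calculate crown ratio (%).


Formula: Crown Ratio = (Crown Length / Total Height) * 100
CR = (18.9 m / 23.2 m) * 100
CR = 0.8147 * 100 = 81.5%

81.5


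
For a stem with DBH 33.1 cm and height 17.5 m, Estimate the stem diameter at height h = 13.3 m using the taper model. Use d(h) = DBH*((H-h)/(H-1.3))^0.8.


Taper: d(h) = DBH * ((H - h) / (H - 1.3))^0.8
Numerator = H - h = 17.5 - 13.3 = 4.2 m
Denominator = H - 1.3 = 17.5 - 1.3 = 16.2 m
Ratio = 4.2 / 16.2 = 0.25926
d = 33.1 * 0.25926^0.8 = 11.2 cm

11.2


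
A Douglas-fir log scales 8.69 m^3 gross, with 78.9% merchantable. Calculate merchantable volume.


Formula: MV = V_total * (merchantable_pct / 100)
Merchantable fraction = 78.9% / 100 = 0.789
MV = 8.69 m^3 * 0.789 = 6.856 m^3

6.856


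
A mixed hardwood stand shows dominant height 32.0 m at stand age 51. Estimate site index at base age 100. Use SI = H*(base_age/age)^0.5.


Formula: SI = H_dom * (base_age / age)^0.5
Age ratio = 100 / 51 = 1.96078
sqrt(age_ratio) = 1.40028
SI = 32.0 * 1.40028 = 44.8 m

44.8


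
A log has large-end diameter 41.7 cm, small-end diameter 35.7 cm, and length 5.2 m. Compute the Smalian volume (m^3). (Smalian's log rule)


Smalian: V = (A1 + A2)/2 * L,  A = pi*(D/200)^2
A1 = pi*(41.7/200)^2 = 0.136572 m^2
A2 = pi*(35.7/200)^2 = 0.100098 m^2
V = (0.136572+0.100098)/2*5.2 = 0.6153 m^3

0.6153


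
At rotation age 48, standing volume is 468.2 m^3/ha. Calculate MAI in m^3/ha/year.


Formula: MAI = Total Volume / Stand Age
MAI = 468.2 m^3/ha / 48 years
MAI = 9.75 m^3/ha/year

9.75


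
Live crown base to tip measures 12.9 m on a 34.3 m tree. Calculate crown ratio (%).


Formula: Crown Ratio = (Crown Length / Total Height) * 100
CR = (12.9 m / 34.3 m) * 100
CR = 0.3761 * 100 = 37.6%

37.6


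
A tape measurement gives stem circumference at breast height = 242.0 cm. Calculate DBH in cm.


Formula: DBH = C / pi
DBH = 242.0 / pi
pi = 3.14159...
DBH = 77.0 cm

77.0


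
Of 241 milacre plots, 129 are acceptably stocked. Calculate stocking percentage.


Formula: Stocking % = stocked plots / total plots * 100
Stocking = 129 / 241 * 100
Stocking = 0.5353 * 100 = 53.5%

53.5


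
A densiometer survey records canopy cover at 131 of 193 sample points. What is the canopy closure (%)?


Formula: Canopy closure = covered points / total points * 100
Closure = 131 / 193 * 100
Closure = 0.6788 * 100 = 67.9%

67.9


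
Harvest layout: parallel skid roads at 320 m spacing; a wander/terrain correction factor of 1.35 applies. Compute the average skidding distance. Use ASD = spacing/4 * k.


Formula: ASD = (spacing / 4) * correction
Uncorrected distance = spacing / 4 = 320 / 4 = 80 m
ASD = 80 * 1.35 = 108 m

108


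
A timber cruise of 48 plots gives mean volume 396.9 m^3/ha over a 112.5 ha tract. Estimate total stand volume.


Formula: Total Volume = Mean Volume per ha * Total Area
Total Volume = 396.9 m^3/ha * 112.5 ha
Total Volume = 44651 m^3

44651


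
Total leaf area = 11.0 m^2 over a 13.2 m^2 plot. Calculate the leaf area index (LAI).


Formula: LAI = total leaf area / ground area  (dimensionless)
LAI = 11.0 m^2 / 13.2 m^2
LAI = 0.83

0.83


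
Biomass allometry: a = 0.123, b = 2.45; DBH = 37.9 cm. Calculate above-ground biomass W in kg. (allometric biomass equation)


Formula: W = a * DBH^b  (allometric power law)
DBH^b = 37.9^2.45 = 7373.3706
W = 0.123 * 7373.3706 = 906.9 kg

906.9


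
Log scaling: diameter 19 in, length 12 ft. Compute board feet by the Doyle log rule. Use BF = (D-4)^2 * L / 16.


Doyle: BF = (D - 4)^2 * L / 16
Adjusted diameter = 19 - 4 = 15 in
(D-4)^2 = 15^2 = 225
BF = 225 * 12 / 16 = 169 BF

169


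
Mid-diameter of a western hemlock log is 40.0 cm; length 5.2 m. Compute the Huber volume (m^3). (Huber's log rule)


Huber: V = Am * L,  Am = pi*(Dm/200)^2
Am = pi*(40.0/200)^2 = 0.125664 m^2
V = 0.125664*5.2 = 0.6535 m^3

0.6535


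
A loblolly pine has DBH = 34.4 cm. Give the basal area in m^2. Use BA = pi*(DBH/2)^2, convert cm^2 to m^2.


Formula: BA = pi * (DBH/2)^2 / 10000  (cm^2 to m^2)
Radius = DBH/2 = 34.4/2 = 17.2 cm
BA = pi * 17.2^2 / 10000
   = 929.4088 cm^2 / 10000
   = 0.0929 m^2

0.0929


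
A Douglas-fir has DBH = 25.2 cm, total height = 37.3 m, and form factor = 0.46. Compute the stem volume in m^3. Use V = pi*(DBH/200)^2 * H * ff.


Formula: V = pi * (DBH/200)^2 * H * ff
Radius = DBH/200 = 25.2/200 = 0.126 m
Radius^2 = 0.126^2 = 0.015876 m^2
V = pi * 0.015876 * 37.3 * 0.46
V = 0.856 m^3

0.856


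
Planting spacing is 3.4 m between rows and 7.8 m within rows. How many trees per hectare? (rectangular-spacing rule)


Formula: TPH = 10000 m^2/ha / (spacing_x * spacing_y)
Area per tree = 3.4 m * 7.8 m = 26.52 m^2
TPH = 10000 / 26.52 = 377 trees/ha

377


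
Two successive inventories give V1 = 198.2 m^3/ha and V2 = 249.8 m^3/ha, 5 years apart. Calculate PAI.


Formula: PAI = (V_T2 - V_T1) / (T2 - T1)
Volume increment = 249.8 - 198.2 = 51.6 m^3/ha
PAI = 51.6 / 5 = 10.32 m^3/ha/year

10.32


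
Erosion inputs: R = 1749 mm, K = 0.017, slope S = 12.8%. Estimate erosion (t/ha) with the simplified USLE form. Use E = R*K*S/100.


Formula: E = R * K * S / 100  (simplified USLE)
R * K = 1749 * 0.017 = 29.733
E = 29.733 * 12.8 / 100 = 3.81 t/ha

3.81


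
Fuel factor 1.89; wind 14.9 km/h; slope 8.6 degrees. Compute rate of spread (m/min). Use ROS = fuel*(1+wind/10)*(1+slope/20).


Formula: ROS = fuel * (1 + wind/10) * (1 + slope/20)
Wind factor = 1 + 14.9/10 = 2.49
Slope factor = 1 + 8.6/20 = 1.43
ROS = 1.89 * 2.49 * 1.43 = 6.73 m/min

6.73


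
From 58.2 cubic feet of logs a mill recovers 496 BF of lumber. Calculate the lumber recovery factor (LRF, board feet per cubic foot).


Formula: LRF = Lumber Output (BF) / Log Input (ft^3)
LRF = 496 BF / 58.2 ft^3
LRF = 8.52 BF/ft^3

8.52


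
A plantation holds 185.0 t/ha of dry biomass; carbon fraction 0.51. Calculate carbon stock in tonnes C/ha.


Formula: Carbon Stock = Biomass * Carbon Fraction
C = 185.0 t/ha * 0.51
C = 94.4 t C/ha

94.4


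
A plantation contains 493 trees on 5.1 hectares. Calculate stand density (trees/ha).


Formula: Stand Density = N_trees / Area_ha
Density = 493 trees / 5.1 ha
Density = 97 trees/ha

97


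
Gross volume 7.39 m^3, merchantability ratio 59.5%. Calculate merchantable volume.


Formula: MV = V_total * (merchantable_pct / 100)
Merchantable fraction = 59.5% / 100 = 0.595
MV = 7.39 m^3 * 0.595 = 4.397 m^3

4.397


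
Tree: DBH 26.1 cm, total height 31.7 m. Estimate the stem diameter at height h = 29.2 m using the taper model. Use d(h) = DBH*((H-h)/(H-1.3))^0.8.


Taper: d(h) = DBH * ((H - h) / (H - 1.3))^0.8
Numerator = H - h = 31.7 - 29.2 = 2.5 m
Denominator = H - 1.3 = 31.7 - 1.3 = 30.4 m
Ratio = 2.5 / 30.4 = 0.08224
d = 26.1 * 0.08224^0.8 = 3.5 cm

3.5


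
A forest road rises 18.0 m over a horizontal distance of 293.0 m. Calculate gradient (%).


Formula: Gradient = rise / run * 100
Gradient = 18.0 / 293.0 * 100 = 6.1%

6.1


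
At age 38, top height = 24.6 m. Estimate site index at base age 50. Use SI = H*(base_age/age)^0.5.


Formula: SI = H_dom * (base_age / age)^0.5
Age ratio = 50 / 38 = 1.31579
sqrt(age_ratio) = 1.14708
SI = 24.6 * 1.14708 = 28.2 m

28.2


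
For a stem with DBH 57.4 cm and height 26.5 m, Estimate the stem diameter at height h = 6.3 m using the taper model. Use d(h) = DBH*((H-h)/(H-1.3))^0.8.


Taper: d(h) = DBH * ((H - h) / (H - 1.3))^0.8
Numerator = H - h = 26.5 - 6.3 = 20.2 m
Denominator = H - 1.3 = 26.5 - 1.3 = 25.2 m
Ratio = 20.2 / 25.2 = 0.80159
d = 57.4 * 0.80159^0.8 = 48.1 cm

48.1


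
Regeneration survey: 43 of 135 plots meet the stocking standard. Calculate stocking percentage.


Formula: Stocking % = stocked plots / total plots * 100
Stocking = 43 / 135 * 100
Stocking = 0.3185 * 100 = 31.9%

31.9


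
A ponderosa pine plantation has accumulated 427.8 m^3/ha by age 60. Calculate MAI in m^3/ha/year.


Formula: MAI = Total Volume / Stand Age
MAI = 427.8 m^3/ha / 60 years
MAI = 7.13 m^3/ha/year

7.13


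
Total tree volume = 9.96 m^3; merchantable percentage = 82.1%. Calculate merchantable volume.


Formula: MV = V_total * (merchantable_pct / 100)
Merchantable fraction = 82.1% / 100 = 0.821
MV = 9.96 m^3 * 0.821 = 8.177 m^3

8.177


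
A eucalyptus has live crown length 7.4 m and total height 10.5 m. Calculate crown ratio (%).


Formula: Crown Ratio = (Crown Length / Total Height) * 100
CR = (7.4 m / 10.5 m) * 100
CR = 0.7048 * 100 = 70.5%

70.5


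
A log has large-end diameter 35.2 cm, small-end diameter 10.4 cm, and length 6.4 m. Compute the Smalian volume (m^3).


Smalian: V = (A1 + A2)/2 * L,  A = pi*(D/200)^2
A1 = pi*(35.2/200)^2 = 0.097314 m^2
A2 = pi*(10.4/200)^2 = 0.008495 m^2
V = (0.097314+0.008495)/2*6.4 = 0.3386 m^3

0.3386


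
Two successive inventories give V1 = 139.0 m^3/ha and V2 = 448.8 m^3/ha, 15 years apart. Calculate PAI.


Formula: PAI = (V_T2 - V_T1) / (T2 - T1)
Volume increment = 448.8 - 139.0 = 309.8 m^3/ha
PAI = 309.8 / 15 = 20.65 m^3/ha/year

20.65


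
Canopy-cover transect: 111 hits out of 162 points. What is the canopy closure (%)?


Formula: Canopy closure = covered points / total points * 100
Closure = 111 / 162 * 100
Closure = 0.6852 * 100 = 68.5%

68.5


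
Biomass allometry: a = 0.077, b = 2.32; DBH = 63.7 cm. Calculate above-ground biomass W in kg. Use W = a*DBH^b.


Formula: W = a * DBH^b  (allometric power law)
DBH^b = 63.7^2.32 = 15332.165
W = 0.077 * 15332.165 = 1180.6 kg

1180.6


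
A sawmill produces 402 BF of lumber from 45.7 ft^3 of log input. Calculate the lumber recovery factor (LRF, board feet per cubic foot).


Formula: LRF = Lumber Output (BF) / Log Input (ft^3)
LRF = 402 BF / 45.7 ft^3
LRF = 8.8 BF/ft^3

8.8


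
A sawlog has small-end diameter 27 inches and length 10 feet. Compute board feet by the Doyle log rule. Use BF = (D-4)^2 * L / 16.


Doyle: BF = (D - 4)^2 * L / 16
Adjusted diameter = 27 - 4 = 23 in
(D-4)^2 = 23^2 = 529
BF = 529 * 10 / 16 = 331 BF

331


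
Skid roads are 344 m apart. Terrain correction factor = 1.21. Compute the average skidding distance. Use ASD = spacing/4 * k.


Formula: ASD = (spacing / 4) * correction
Uncorrected distance = spacing / 4 = 344 / 4 = 86 m
ASD = 86 * 1.21 = 104 m

104


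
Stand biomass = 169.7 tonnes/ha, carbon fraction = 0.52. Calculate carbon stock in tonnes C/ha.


Formula: Carbon Stock = Biomass * Carbon Fraction
C = 169.7 t/ha * 0.52
C = 88.2 t C/ha

88.2


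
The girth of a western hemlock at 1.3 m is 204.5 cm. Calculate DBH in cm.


Formula: DBH = C / pi
DBH = 204.5 / pi
pi = 3.14159...
DBH = 65.1 cm

65.1


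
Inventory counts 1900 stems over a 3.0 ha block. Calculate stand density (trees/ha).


Formula: Stand Density = N_trees / Area_ha
Density = 1900 trees / 3.0 ha
Density = 633 trees/ha

633


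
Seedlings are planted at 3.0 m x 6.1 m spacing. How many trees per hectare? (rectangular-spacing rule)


Formula: TPH = 10000 m^2/ha / (spacing_x * spacing_y)
Area per tree = 3.0 m * 6.1 m = 18.3 m^2
TPH = 10000 / 18.3 = 546 trees/ha

546


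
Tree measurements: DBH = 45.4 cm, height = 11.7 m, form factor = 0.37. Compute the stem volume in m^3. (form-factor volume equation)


Formula: V = pi * (DBH/200)^2 * H * ff
Radius = DBH/200 = 45.4/200 = 0.227 m
Radius^2 = 0.227^2 = 0.051529 m^2
V = pi * 0.051529 * 11.7 * 0.37
V = 0.701 m^3

0.701


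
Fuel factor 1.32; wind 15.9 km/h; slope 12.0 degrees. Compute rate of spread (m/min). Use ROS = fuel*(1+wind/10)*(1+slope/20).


Formula: ROS = fuel * (1 + wind/10) * (1 + slope/20)
Wind factor = 1 + 15.9/10 = 2.59
Slope factor = 1 + 12.0/20 = 1.6
ROS = 1.32 * 2.59 * 1.6 = 5.47 m/min

5.47


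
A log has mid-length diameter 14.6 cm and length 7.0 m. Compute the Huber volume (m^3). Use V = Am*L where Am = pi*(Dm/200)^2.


Huber: V = Am * L,  Am = pi*(Dm/200)^2
Am = pi*(14.6/200)^2 = 0.016742 m^2
V = 0.016742*7.0 = 0.1172 m^3

0.1172


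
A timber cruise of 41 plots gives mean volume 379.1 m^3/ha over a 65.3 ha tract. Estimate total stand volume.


Formula: Total Volume = Mean Volume per ha * Total Area
Total Volume = 379.1 m^3/ha * 65.3 ha
Total Volume = 24755 m^3

24755


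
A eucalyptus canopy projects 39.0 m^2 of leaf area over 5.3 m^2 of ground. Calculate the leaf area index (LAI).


Formula: LAI = total leaf area / ground area  (dimensionless)
LAI = 39.0 m^2 / 5.3 m^2
LAI = 7.36

7.36


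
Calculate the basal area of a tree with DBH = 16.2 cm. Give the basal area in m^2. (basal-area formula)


Formula: BA = pi * (DBH/2)^2 / 10000  (cm^2 to m^2)
Radius = DBH/2 = 16.2/2 = 8.1 cm
BA = pi * 8.1^2 / 10000
   = 206.1199 cm^2 / 10000
   = 0.0206 m^2

0.0206


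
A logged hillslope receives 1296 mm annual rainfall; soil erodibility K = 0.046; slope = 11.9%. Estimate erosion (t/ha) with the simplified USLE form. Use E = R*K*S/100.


Formula: E = R * K * S / 100  (simplified USLE)
R * K = 1296 * 0.046 = 59.616
E = 59.616 * 11.9 / 100 = 7.09 t/ha

7.09


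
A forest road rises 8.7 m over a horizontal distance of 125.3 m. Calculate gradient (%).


Formula: Gradient = rise / run * 100
Gradient = 8.7 / 125.3 * 100 = 6.9%

6.9


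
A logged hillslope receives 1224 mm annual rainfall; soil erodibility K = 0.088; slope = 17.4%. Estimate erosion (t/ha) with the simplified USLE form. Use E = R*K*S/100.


Formula: E = R * K * S / 100  (simplified USLE)
R * K = 1224 * 0.088 = 107.712
E = 107.712 * 17.4 / 100 = 18.74 t/ha

18.74


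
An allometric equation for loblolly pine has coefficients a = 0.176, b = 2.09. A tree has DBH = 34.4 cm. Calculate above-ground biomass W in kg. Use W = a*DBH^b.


Formula: W = a * DBH^b  (allometric power law)
DBH^b = 34.4^2.09 = 1627.0734
W = 0.176 * 1627.0734 = 286.4 kg

286.4


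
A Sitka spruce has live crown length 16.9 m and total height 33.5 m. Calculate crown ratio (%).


Formula: Crown Ratio = (Crown Length / Total Height) * 100
CR = (16.9 m / 33.5 m) * 100
CR = 0.5045 * 100 = 50.4%

50.4


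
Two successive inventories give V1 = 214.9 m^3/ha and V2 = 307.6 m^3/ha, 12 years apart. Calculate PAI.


Formula: PAI = (V_T2 - V_T1) / (T2 - T1)
Volume increment = 307.6 - 214.9 = 92.7 m^3/ha
PAI = 92.7 / 12 = 7.73 m^3/ha/year

7.73


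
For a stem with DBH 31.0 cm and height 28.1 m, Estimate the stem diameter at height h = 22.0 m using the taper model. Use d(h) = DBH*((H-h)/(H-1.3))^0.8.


Taper: d(h) = DBH * ((H - h) / (H - 1.3))^0.8
Numerator = H - h = 28.1 - 22.0 = 6.1 m
Denominator = H - 1.3 = 28.1 - 1.3 = 26.8 m
Ratio = 6.1 / 26.8 = 0.22761
d = 31.0 * 0.22761^0.8 = 9.5 cm

9.5


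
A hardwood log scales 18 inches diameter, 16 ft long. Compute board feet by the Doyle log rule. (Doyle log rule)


Doyle: BF = (D - 4)^2 * L / 16
Adjusted diameter = 18 - 4 = 14 in
(D-4)^2 = 14^2 = 196
BF = 196 * 16 / 16 = 196 BF

196


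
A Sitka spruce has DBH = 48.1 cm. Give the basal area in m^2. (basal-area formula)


Formula: BA = pi * (DBH/2)^2 / 10000  (cm^2 to m^2)
Radius = DBH/2 = 48.1/2 = 24.05 cm
BA = pi * 24.05^2 / 10000
   = 1817.105 cm^2 / 10000
   = 0.1817 m^2

0.1817


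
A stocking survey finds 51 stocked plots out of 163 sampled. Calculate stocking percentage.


Formula: Stocking % = stocked plots / total plots * 100
Stocking = 51 / 163 * 100
Stocking = 0.3129 * 100 = 31.3%

31.3


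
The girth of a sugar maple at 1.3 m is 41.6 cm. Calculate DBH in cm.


Formula: DBH = C / pi
DBH = 41.6 / pi
pi = 3.14159...
DBH = 13.2 cm

13.2


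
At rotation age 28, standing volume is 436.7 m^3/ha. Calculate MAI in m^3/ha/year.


Formula: MAI = Total Volume / Stand Age
MAI = 436.7 m^3/ha / 28 years
MAI = 15.6 m^3/ha/year

15.6


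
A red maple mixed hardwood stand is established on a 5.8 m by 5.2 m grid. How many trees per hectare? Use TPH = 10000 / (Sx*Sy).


Formula: TPH = 10000 m^2/ha / (spacing_x * spacing_y)
Area per tree = 5.8 m * 5.2 m = 30.16 m^2
TPH = 10000 / 30.16 = 332 trees/ha

332


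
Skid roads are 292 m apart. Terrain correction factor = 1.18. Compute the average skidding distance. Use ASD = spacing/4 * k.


Formula: ASD = (spacing / 4) * correction
Uncorrected distance = spacing / 4 = 292 / 4 = 73 m
ASD = 73 * 1.18 = 86 m

86


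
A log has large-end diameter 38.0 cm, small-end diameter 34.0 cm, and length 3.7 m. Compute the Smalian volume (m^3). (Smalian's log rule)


Smalian: V = (A1 + A2)/2 * L,  A = pi*(D/200)^2
A1 = pi*(38.0/200)^2 = 0.113411 m^2
A2 = pi*(34.0/200)^2 = 0.090792 m^2
V = (0.113411+0.090792)/2*3.7 = 0.3778 m^3

0.3778


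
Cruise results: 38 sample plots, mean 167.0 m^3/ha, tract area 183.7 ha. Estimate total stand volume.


Formula: Total Volume = Mean Volume per ha * Total Area
Total Volume = 167.0 m^3/ha * 183.7 ha
Total Volume = 30678 m^3

30678


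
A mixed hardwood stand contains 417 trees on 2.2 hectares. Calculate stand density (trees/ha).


Formula: Stand Density = N_trees / Area_ha
Density = 417 trees / 2.2 ha
Density = 190 trees/ha

190


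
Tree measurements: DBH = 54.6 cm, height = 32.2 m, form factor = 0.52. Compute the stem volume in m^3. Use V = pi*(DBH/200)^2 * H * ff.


Formula: V = pi * (DBH/200)^2 * H * ff
Radius = DBH/200 = 54.6/200 = 0.273 m
Radius^2 = 0.273^2 = 0.074529 m^2
V = pi * 0.074529 * 32.2 * 0.52
V = 3.92 m^3

3.92


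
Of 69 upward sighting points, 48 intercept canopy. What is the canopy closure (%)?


Formula: Canopy closure = covered points / total points * 100
Closure = 48 / 69 * 100
Closure = 0.6957 * 100 = 69.6%

69.6


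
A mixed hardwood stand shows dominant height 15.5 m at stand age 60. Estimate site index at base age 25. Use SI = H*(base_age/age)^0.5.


Formula: SI = H_dom * (base_age / age)^0.5
Age ratio = 25 / 60 = 0.41667
sqrt(age_ratio) = 0.6455
SI = 15.5 * 0.6455 = 10.0 m

10.0


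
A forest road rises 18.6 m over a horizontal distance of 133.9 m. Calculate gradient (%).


Formula: Gradient = rise / run * 100
Gradient = 18.6 / 133.9 * 100 = 13.9%

13.9


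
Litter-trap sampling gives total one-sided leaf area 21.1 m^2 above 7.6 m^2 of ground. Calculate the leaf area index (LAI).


Formula: LAI = total leaf area / ground area  (dimensionless)
LAI = 21.1 m^2 / 7.6 m^2
LAI = 2.78

2.78


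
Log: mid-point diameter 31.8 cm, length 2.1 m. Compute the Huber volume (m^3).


Huber: V = Am * L,  Am = pi*(Dm/200)^2
Am = pi*(31.8/200)^2 = 0.079423 m^2
V = 0.079423*2.1 = 0.1668 m^3

0.1668


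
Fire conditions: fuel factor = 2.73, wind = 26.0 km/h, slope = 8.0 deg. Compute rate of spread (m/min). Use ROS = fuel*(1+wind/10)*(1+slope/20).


Formula: ROS = fuel * (1 + wind/10) * (1 + slope/20)
Wind factor = 1 + 26.0/10 = 3.6
Slope factor = 1 + 8.0/20 = 1.4
ROS = 2.73 * 3.6 * 1.4 = 13.76 m/min

13.76


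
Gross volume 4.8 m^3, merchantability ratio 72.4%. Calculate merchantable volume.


Formula: MV = V_total * (merchantable_pct / 100)
Merchantable fraction = 72.4% / 100 = 0.724
MV = 4.8 m^3 * 0.724 = 3.475 m^3

3.475


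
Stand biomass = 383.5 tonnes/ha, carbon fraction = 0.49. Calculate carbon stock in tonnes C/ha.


Formula: Carbon Stock = Biomass * Carbon Fraction
C = 383.5 t/ha * 0.49
C = 187.9 t C/ha

187.9


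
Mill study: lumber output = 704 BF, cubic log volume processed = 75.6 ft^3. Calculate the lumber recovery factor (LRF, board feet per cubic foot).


Formula: LRF = Lumber Output (BF) / Log Input (ft^3)
LRF = 704 BF / 75.6 ft^3
LRF = 9.31 BF/ft^3

9.31


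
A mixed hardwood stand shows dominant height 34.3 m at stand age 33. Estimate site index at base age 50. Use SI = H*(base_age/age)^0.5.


Formula: SI = H_dom * (base_age / age)^0.5
Age ratio = 50 / 33 = 1.51515
sqrt(age_ratio) = 1.23091
SI = 34.3 * 1.23091 = 42.2 m

42.2


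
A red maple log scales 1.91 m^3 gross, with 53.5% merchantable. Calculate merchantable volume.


Formula: MV = V_total * (merchantable_pct / 100)
Merchantable fraction = 53.5% / 100 = 0.535
MV = 1.91 m^3 * 0.535 = 1.022 m^3

1.022


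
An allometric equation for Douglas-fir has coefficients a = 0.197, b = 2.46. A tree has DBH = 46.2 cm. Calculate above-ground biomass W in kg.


Formula: W = a * DBH^b  (allometric power law)
DBH^b = 46.2^2.46 = 12445.698
W = 0.197 * 12445.698 = 2451.8 kg

2451.8


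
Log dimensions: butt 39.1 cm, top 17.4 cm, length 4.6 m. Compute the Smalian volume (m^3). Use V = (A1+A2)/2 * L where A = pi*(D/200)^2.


Smalian: V = (A1 + A2)/2 * L,  A = pi*(D/200)^2
A1 = pi*(39.1/200)^2 = 0.120072 m^2
A2 = pi*(17.4/200)^2 = 0.023779 m^2
V = (0.120072+0.023779)/2*4.6 = 0.3309 m^3

0.3309


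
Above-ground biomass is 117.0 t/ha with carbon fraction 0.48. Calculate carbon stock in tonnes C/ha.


Formula: Carbon Stock = Biomass * Carbon Fraction
C = 117.0 t/ha * 0.48
C = 56.2 t C/ha

56.2


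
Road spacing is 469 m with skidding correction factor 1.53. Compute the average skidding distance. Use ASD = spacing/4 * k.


Formula: ASD = (spacing / 4) * correction
Uncorrected distance = spacing / 4 = 469 / 4 = 117.25 m
ASD = 117.25 * 1.53 = 179 m

179


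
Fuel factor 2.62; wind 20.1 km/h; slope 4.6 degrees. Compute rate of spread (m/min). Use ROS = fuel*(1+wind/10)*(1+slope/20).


Formula: ROS = fuel * (1 + wind/10) * (1 + slope/20)
Wind factor = 1 + 20.1/10 = 3.01
Slope factor = 1 + 4.6/20 = 1.23
ROS = 2.62 * 3.01 * 1.23 = 9.7 m/min

9.7


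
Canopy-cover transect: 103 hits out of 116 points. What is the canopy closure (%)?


Formula: Canopy closure = covered points / total points * 100
Closure = 103 / 116 * 100
Closure = 0.8879 * 100 = 88.8%

88.8


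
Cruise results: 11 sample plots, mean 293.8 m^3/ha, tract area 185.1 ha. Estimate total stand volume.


Formula: Total Volume = Mean Volume per ha * Total Area
Total Volume = 293.8 m^3/ha * 185.1 ha
Total Volume = 54382 m^3

54382


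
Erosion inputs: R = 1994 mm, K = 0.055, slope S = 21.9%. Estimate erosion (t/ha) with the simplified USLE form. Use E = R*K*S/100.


Formula: E = R * K * S / 100  (simplified USLE)
R * K = 1994 * 0.055 = 109.67
E = 109.67 * 21.9 / 100 = 24.02 t/ha

24.02


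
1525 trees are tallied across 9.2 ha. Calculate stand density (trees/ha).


Formula: Stand Density = N_trees / Area_ha
Density = 1525 trees / 9.2 ha
Density = 166 trees/ha

166


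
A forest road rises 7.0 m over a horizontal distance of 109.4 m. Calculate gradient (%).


Formula: Gradient = rise / run * 100
Gradient = 7.0 / 109.4 * 100 = 6.4%

6.4


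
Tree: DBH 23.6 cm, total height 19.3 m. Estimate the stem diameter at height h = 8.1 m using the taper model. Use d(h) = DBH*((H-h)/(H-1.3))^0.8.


Taper: d(h) = DBH * ((H - h) / (H - 1.3))^0.8
Numerator = H - h = 19.3 - 8.1 = 11.2 m
Denominator = H - 1.3 = 19.3 - 1.3 = 18.0 m
Ratio = 11.2 / 18.0 = 0.62222
d = 23.6 * 0.62222^0.8 = 16.1 cm

16.1


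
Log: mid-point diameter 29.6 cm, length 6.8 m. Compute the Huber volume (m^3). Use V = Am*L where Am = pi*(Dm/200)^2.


Huber: V = Am * L,  Am = pi*(Dm/200)^2
Am = pi*(29.6/200)^2 = 0.068813 m^2
V = 0.068813*6.8 = 0.4679 m^3

0.4679


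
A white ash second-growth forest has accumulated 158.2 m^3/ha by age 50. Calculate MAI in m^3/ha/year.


Formula: MAI = Total Volume / Stand Age
MAI = 158.2 m^3/ha / 50 years
MAI = 3.16 m^3/ha/year

3.16


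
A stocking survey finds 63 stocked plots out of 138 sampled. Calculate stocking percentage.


Formula: Stocking % = stocked plots / total plots * 100
Stocking = 63 / 138 * 100
Stocking = 0.4565 * 100 = 45.7%

45.7


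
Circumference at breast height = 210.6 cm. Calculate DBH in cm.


Formula: DBH = C / pi
DBH = 210.6 / pi
pi = 3.14159...
DBH = 67.0 cm

67.0
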